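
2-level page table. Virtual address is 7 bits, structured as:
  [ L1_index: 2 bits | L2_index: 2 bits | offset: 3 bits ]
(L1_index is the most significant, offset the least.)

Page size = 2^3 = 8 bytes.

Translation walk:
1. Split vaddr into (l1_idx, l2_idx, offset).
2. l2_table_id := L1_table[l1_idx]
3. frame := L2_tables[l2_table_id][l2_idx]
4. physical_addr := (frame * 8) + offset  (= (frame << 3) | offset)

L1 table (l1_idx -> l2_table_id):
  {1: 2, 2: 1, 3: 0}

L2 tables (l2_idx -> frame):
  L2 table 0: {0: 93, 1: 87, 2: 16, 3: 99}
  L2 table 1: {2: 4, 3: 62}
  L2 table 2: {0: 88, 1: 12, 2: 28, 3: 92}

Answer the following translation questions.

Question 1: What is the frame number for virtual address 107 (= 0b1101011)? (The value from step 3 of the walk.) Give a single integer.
Answer: 87

Derivation:
vaddr = 107: l1_idx=3, l2_idx=1
L1[3] = 0; L2[0][1] = 87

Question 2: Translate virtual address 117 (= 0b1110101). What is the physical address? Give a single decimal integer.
Answer: 133

Derivation:
vaddr = 117 = 0b1110101
Split: l1_idx=3, l2_idx=2, offset=5
L1[3] = 0
L2[0][2] = 16
paddr = 16 * 8 + 5 = 133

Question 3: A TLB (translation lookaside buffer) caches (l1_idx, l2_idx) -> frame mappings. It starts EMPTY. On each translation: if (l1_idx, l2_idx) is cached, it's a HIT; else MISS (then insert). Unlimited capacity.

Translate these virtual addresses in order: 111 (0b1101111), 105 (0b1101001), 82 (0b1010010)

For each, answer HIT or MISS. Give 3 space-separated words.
vaddr=111: (3,1) not in TLB -> MISS, insert
vaddr=105: (3,1) in TLB -> HIT
vaddr=82: (2,2) not in TLB -> MISS, insert

Answer: MISS HIT MISS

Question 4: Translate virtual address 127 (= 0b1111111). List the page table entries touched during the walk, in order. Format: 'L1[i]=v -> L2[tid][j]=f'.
vaddr = 127 = 0b1111111
Split: l1_idx=3, l2_idx=3, offset=7

Answer: L1[3]=0 -> L2[0][3]=99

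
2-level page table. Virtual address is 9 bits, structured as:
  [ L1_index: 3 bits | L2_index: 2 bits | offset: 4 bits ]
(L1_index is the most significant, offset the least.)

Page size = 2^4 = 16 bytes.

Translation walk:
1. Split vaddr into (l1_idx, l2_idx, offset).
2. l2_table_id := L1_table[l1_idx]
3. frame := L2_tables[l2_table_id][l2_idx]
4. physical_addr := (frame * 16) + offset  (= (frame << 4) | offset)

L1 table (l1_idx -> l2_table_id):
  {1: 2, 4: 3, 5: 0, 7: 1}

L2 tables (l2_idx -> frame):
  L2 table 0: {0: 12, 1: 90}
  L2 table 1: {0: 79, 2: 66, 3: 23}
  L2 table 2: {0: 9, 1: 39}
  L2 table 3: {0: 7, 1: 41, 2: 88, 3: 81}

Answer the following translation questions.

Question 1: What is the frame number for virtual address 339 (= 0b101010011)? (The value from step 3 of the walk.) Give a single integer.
vaddr = 339: l1_idx=5, l2_idx=1
L1[5] = 0; L2[0][1] = 90

Answer: 90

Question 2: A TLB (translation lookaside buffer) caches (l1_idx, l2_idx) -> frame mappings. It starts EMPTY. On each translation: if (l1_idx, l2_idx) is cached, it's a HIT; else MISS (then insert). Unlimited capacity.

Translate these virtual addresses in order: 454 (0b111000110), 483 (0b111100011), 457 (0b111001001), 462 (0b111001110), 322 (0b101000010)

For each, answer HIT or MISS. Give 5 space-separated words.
vaddr=454: (7,0) not in TLB -> MISS, insert
vaddr=483: (7,2) not in TLB -> MISS, insert
vaddr=457: (7,0) in TLB -> HIT
vaddr=462: (7,0) in TLB -> HIT
vaddr=322: (5,0) not in TLB -> MISS, insert

Answer: MISS MISS HIT HIT MISS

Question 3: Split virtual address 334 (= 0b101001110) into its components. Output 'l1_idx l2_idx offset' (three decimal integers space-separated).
Answer: 5 0 14

Derivation:
vaddr = 334 = 0b101001110
  top 3 bits -> l1_idx = 5
  next 2 bits -> l2_idx = 0
  bottom 4 bits -> offset = 14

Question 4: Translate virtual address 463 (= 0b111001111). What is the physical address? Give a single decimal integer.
vaddr = 463 = 0b111001111
Split: l1_idx=7, l2_idx=0, offset=15
L1[7] = 1
L2[1][0] = 79
paddr = 79 * 16 + 15 = 1279

Answer: 1279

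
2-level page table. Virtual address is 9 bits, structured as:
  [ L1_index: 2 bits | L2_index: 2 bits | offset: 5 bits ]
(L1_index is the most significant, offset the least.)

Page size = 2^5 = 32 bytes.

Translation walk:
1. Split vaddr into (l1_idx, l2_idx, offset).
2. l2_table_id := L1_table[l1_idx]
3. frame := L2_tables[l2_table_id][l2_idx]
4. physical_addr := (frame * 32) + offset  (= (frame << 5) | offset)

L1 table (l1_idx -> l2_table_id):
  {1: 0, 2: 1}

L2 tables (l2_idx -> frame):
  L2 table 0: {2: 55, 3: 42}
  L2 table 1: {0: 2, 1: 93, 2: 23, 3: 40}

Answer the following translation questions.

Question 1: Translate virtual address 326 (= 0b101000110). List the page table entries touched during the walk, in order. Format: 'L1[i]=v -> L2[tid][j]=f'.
vaddr = 326 = 0b101000110
Split: l1_idx=2, l2_idx=2, offset=6

Answer: L1[2]=1 -> L2[1][2]=23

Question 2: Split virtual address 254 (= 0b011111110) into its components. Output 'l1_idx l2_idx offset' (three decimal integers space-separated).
Answer: 1 3 30

Derivation:
vaddr = 254 = 0b011111110
  top 2 bits -> l1_idx = 1
  next 2 bits -> l2_idx = 3
  bottom 5 bits -> offset = 30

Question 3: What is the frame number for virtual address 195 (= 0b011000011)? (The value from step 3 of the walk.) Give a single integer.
Answer: 55

Derivation:
vaddr = 195: l1_idx=1, l2_idx=2
L1[1] = 0; L2[0][2] = 55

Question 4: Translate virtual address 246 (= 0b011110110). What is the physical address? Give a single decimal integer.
Answer: 1366

Derivation:
vaddr = 246 = 0b011110110
Split: l1_idx=1, l2_idx=3, offset=22
L1[1] = 0
L2[0][3] = 42
paddr = 42 * 32 + 22 = 1366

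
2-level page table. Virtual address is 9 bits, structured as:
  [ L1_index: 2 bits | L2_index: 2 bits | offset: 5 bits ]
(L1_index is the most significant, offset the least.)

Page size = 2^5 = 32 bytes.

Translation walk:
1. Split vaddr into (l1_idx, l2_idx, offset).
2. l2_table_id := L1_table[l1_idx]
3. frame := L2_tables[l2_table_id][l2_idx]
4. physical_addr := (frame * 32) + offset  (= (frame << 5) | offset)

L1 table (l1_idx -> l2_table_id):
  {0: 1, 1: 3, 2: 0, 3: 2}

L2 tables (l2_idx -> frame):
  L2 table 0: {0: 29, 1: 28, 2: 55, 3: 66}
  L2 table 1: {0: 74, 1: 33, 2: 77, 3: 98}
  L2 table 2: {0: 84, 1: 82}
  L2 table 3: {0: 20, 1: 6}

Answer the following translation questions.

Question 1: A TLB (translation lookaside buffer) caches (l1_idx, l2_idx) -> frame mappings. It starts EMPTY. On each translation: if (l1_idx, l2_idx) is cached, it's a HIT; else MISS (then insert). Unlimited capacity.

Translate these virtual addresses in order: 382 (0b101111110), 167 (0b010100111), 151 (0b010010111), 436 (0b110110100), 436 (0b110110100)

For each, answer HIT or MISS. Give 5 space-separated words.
vaddr=382: (2,3) not in TLB -> MISS, insert
vaddr=167: (1,1) not in TLB -> MISS, insert
vaddr=151: (1,0) not in TLB -> MISS, insert
vaddr=436: (3,1) not in TLB -> MISS, insert
vaddr=436: (3,1) in TLB -> HIT

Answer: MISS MISS MISS MISS HIT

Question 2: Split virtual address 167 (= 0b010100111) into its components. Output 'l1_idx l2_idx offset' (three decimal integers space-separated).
Answer: 1 1 7

Derivation:
vaddr = 167 = 0b010100111
  top 2 bits -> l1_idx = 1
  next 2 bits -> l2_idx = 1
  bottom 5 bits -> offset = 7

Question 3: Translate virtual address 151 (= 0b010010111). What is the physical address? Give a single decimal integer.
Answer: 663

Derivation:
vaddr = 151 = 0b010010111
Split: l1_idx=1, l2_idx=0, offset=23
L1[1] = 3
L2[3][0] = 20
paddr = 20 * 32 + 23 = 663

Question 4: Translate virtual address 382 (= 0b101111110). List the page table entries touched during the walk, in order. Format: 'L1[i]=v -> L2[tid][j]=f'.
Answer: L1[2]=0 -> L2[0][3]=66

Derivation:
vaddr = 382 = 0b101111110
Split: l1_idx=2, l2_idx=3, offset=30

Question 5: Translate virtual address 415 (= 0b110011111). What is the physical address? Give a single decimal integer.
Answer: 2719

Derivation:
vaddr = 415 = 0b110011111
Split: l1_idx=3, l2_idx=0, offset=31
L1[3] = 2
L2[2][0] = 84
paddr = 84 * 32 + 31 = 2719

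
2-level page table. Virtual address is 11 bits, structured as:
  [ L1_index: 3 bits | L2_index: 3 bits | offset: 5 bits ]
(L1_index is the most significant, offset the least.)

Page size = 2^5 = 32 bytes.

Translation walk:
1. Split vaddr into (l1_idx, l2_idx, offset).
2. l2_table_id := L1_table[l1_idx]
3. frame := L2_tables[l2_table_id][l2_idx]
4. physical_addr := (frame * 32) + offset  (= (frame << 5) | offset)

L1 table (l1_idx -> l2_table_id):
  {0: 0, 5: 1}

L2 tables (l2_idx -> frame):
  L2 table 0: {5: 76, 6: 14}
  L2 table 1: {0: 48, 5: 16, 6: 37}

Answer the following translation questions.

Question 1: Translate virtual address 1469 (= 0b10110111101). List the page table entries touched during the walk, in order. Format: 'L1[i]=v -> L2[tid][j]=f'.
Answer: L1[5]=1 -> L2[1][5]=16

Derivation:
vaddr = 1469 = 0b10110111101
Split: l1_idx=5, l2_idx=5, offset=29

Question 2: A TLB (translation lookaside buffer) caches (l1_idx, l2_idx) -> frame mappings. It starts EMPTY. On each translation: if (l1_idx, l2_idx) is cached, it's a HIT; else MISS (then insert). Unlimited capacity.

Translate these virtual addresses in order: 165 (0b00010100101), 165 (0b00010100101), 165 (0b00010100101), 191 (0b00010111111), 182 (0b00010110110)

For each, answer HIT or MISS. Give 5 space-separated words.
Answer: MISS HIT HIT HIT HIT

Derivation:
vaddr=165: (0,5) not in TLB -> MISS, insert
vaddr=165: (0,5) in TLB -> HIT
vaddr=165: (0,5) in TLB -> HIT
vaddr=191: (0,5) in TLB -> HIT
vaddr=182: (0,5) in TLB -> HIT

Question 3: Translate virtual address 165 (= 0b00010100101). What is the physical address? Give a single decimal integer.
Answer: 2437

Derivation:
vaddr = 165 = 0b00010100101
Split: l1_idx=0, l2_idx=5, offset=5
L1[0] = 0
L2[0][5] = 76
paddr = 76 * 32 + 5 = 2437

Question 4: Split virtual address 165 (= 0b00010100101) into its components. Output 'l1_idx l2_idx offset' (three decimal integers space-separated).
vaddr = 165 = 0b00010100101
  top 3 bits -> l1_idx = 0
  next 3 bits -> l2_idx = 5
  bottom 5 bits -> offset = 5

Answer: 0 5 5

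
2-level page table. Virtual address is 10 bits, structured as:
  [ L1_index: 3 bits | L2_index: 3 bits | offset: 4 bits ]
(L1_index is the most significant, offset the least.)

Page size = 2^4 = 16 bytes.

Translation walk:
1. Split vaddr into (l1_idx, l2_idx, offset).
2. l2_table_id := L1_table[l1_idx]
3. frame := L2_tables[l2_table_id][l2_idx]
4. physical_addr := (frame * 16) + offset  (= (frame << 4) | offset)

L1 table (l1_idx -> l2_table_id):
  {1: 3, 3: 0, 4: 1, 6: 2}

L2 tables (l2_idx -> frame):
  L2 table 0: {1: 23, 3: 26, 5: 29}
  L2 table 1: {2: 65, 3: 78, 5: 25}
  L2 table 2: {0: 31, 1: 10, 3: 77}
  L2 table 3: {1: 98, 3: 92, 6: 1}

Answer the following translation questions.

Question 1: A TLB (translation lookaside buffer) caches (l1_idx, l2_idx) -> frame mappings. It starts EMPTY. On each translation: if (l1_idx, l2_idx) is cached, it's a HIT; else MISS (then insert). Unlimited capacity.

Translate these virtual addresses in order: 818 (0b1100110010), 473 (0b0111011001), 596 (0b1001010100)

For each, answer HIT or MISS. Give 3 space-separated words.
Answer: MISS MISS MISS

Derivation:
vaddr=818: (6,3) not in TLB -> MISS, insert
vaddr=473: (3,5) not in TLB -> MISS, insert
vaddr=596: (4,5) not in TLB -> MISS, insert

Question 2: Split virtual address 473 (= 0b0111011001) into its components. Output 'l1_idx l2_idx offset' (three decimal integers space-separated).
Answer: 3 5 9

Derivation:
vaddr = 473 = 0b0111011001
  top 3 bits -> l1_idx = 3
  next 3 bits -> l2_idx = 5
  bottom 4 bits -> offset = 9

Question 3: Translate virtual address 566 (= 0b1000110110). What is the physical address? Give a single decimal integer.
vaddr = 566 = 0b1000110110
Split: l1_idx=4, l2_idx=3, offset=6
L1[4] = 1
L2[1][3] = 78
paddr = 78 * 16 + 6 = 1254

Answer: 1254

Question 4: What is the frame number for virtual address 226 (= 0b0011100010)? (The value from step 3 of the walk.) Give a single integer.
Answer: 1

Derivation:
vaddr = 226: l1_idx=1, l2_idx=6
L1[1] = 3; L2[3][6] = 1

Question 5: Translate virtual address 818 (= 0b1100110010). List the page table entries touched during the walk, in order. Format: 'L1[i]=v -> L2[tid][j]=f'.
Answer: L1[6]=2 -> L2[2][3]=77

Derivation:
vaddr = 818 = 0b1100110010
Split: l1_idx=6, l2_idx=3, offset=2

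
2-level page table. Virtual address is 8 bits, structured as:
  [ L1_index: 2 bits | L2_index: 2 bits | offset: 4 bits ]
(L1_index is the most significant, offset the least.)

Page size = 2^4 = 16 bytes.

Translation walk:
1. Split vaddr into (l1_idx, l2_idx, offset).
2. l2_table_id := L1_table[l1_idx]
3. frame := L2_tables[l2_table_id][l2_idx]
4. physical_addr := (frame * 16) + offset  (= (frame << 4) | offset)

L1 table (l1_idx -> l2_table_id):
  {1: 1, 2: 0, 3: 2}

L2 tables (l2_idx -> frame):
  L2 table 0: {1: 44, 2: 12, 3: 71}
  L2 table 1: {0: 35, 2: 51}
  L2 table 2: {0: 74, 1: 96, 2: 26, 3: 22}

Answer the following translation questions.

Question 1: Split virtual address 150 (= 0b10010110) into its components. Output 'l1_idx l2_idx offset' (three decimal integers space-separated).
vaddr = 150 = 0b10010110
  top 2 bits -> l1_idx = 2
  next 2 bits -> l2_idx = 1
  bottom 4 bits -> offset = 6

Answer: 2 1 6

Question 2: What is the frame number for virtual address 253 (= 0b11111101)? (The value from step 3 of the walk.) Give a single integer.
vaddr = 253: l1_idx=3, l2_idx=3
L1[3] = 2; L2[2][3] = 22

Answer: 22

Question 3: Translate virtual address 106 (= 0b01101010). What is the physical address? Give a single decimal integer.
Answer: 826

Derivation:
vaddr = 106 = 0b01101010
Split: l1_idx=1, l2_idx=2, offset=10
L1[1] = 1
L2[1][2] = 51
paddr = 51 * 16 + 10 = 826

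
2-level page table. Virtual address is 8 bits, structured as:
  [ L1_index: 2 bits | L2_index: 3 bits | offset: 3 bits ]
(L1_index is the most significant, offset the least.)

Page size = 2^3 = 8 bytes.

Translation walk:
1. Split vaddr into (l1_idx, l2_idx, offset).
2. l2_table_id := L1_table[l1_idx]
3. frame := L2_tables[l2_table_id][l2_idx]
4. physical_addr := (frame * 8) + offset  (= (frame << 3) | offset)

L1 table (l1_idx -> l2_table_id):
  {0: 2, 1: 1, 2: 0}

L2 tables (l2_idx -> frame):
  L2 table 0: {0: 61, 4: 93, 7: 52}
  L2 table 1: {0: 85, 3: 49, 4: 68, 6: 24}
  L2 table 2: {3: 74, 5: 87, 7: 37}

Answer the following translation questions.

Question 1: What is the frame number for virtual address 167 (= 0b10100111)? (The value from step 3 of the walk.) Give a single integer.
vaddr = 167: l1_idx=2, l2_idx=4
L1[2] = 0; L2[0][4] = 93

Answer: 93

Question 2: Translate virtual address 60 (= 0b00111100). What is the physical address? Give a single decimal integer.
vaddr = 60 = 0b00111100
Split: l1_idx=0, l2_idx=7, offset=4
L1[0] = 2
L2[2][7] = 37
paddr = 37 * 8 + 4 = 300

Answer: 300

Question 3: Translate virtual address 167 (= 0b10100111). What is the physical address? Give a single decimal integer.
vaddr = 167 = 0b10100111
Split: l1_idx=2, l2_idx=4, offset=7
L1[2] = 0
L2[0][4] = 93
paddr = 93 * 8 + 7 = 751

Answer: 751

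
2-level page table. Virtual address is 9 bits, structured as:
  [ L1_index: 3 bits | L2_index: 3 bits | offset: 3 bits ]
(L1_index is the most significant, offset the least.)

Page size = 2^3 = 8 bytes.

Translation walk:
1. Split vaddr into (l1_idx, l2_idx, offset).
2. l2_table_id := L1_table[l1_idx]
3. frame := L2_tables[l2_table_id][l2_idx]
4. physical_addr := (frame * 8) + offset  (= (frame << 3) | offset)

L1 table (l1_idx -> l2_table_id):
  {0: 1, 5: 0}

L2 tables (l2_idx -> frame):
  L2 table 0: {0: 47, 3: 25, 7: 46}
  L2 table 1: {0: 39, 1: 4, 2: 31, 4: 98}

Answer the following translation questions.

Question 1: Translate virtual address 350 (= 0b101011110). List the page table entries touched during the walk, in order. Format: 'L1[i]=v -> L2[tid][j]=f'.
vaddr = 350 = 0b101011110
Split: l1_idx=5, l2_idx=3, offset=6

Answer: L1[5]=0 -> L2[0][3]=25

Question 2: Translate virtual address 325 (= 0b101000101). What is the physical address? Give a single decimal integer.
vaddr = 325 = 0b101000101
Split: l1_idx=5, l2_idx=0, offset=5
L1[5] = 0
L2[0][0] = 47
paddr = 47 * 8 + 5 = 381

Answer: 381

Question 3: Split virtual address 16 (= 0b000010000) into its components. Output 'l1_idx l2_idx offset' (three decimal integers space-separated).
Answer: 0 2 0

Derivation:
vaddr = 16 = 0b000010000
  top 3 bits -> l1_idx = 0
  next 3 bits -> l2_idx = 2
  bottom 3 bits -> offset = 0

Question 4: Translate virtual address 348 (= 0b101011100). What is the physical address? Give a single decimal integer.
vaddr = 348 = 0b101011100
Split: l1_idx=5, l2_idx=3, offset=4
L1[5] = 0
L2[0][3] = 25
paddr = 25 * 8 + 4 = 204

Answer: 204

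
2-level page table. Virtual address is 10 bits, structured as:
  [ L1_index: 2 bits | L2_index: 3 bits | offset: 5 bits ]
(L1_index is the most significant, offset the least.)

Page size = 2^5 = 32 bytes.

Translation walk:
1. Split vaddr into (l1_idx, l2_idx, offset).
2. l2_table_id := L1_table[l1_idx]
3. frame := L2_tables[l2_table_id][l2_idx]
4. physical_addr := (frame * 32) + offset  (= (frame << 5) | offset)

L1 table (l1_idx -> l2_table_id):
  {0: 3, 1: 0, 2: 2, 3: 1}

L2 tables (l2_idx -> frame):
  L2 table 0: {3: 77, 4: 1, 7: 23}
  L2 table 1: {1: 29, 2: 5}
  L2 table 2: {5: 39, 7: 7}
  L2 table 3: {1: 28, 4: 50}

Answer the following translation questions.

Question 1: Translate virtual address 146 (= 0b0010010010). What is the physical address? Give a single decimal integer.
Answer: 1618

Derivation:
vaddr = 146 = 0b0010010010
Split: l1_idx=0, l2_idx=4, offset=18
L1[0] = 3
L2[3][4] = 50
paddr = 50 * 32 + 18 = 1618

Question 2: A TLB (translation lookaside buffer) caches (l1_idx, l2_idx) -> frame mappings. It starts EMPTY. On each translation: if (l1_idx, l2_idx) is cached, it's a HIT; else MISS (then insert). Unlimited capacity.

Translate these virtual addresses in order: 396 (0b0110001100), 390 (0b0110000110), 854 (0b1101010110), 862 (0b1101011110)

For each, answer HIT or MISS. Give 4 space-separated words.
Answer: MISS HIT MISS HIT

Derivation:
vaddr=396: (1,4) not in TLB -> MISS, insert
vaddr=390: (1,4) in TLB -> HIT
vaddr=854: (3,2) not in TLB -> MISS, insert
vaddr=862: (3,2) in TLB -> HIT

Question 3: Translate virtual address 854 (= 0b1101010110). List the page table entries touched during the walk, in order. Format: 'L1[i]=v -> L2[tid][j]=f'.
vaddr = 854 = 0b1101010110
Split: l1_idx=3, l2_idx=2, offset=22

Answer: L1[3]=1 -> L2[1][2]=5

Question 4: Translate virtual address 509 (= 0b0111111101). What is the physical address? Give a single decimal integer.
vaddr = 509 = 0b0111111101
Split: l1_idx=1, l2_idx=7, offset=29
L1[1] = 0
L2[0][7] = 23
paddr = 23 * 32 + 29 = 765

Answer: 765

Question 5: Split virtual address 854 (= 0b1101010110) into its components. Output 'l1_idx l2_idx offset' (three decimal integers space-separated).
Answer: 3 2 22

Derivation:
vaddr = 854 = 0b1101010110
  top 2 bits -> l1_idx = 3
  next 3 bits -> l2_idx = 2
  bottom 5 bits -> offset = 22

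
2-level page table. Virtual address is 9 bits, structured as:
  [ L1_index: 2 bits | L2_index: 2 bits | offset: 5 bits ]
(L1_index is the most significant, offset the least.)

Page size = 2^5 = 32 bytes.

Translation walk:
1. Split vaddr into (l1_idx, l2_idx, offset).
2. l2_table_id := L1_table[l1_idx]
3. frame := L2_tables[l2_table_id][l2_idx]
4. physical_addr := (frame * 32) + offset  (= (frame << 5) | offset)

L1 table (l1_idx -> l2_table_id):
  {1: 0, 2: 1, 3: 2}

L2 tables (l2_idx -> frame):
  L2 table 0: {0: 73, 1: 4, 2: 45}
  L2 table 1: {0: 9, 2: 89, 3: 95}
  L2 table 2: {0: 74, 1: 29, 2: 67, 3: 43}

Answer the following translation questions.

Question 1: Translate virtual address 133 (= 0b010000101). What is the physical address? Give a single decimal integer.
Answer: 2341

Derivation:
vaddr = 133 = 0b010000101
Split: l1_idx=1, l2_idx=0, offset=5
L1[1] = 0
L2[0][0] = 73
paddr = 73 * 32 + 5 = 2341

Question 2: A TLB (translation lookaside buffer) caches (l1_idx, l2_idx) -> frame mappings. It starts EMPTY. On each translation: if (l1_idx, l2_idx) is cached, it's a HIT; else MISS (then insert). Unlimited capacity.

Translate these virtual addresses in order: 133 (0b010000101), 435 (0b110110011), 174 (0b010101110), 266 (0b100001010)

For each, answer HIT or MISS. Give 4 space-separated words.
Answer: MISS MISS MISS MISS

Derivation:
vaddr=133: (1,0) not in TLB -> MISS, insert
vaddr=435: (3,1) not in TLB -> MISS, insert
vaddr=174: (1,1) not in TLB -> MISS, insert
vaddr=266: (2,0) not in TLB -> MISS, insert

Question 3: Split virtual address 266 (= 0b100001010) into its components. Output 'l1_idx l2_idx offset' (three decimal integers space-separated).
Answer: 2 0 10

Derivation:
vaddr = 266 = 0b100001010
  top 2 bits -> l1_idx = 2
  next 2 bits -> l2_idx = 0
  bottom 5 bits -> offset = 10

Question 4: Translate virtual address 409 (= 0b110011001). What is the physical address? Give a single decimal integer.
Answer: 2393

Derivation:
vaddr = 409 = 0b110011001
Split: l1_idx=3, l2_idx=0, offset=25
L1[3] = 2
L2[2][0] = 74
paddr = 74 * 32 + 25 = 2393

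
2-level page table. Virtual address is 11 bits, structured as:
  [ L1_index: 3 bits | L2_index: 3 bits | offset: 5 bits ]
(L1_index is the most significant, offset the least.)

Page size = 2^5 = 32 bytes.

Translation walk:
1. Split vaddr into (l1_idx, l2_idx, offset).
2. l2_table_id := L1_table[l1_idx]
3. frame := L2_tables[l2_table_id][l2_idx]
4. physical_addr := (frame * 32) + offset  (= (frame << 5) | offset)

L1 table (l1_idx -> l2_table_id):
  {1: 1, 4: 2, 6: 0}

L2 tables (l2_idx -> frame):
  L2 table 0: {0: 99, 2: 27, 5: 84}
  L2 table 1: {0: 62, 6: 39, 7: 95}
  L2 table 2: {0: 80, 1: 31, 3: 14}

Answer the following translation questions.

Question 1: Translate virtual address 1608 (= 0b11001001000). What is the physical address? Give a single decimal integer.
vaddr = 1608 = 0b11001001000
Split: l1_idx=6, l2_idx=2, offset=8
L1[6] = 0
L2[0][2] = 27
paddr = 27 * 32 + 8 = 872

Answer: 872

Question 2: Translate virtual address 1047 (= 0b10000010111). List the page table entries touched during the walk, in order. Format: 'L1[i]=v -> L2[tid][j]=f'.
vaddr = 1047 = 0b10000010111
Split: l1_idx=4, l2_idx=0, offset=23

Answer: L1[4]=2 -> L2[2][0]=80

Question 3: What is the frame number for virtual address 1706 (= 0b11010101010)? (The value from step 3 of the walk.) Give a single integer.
Answer: 84

Derivation:
vaddr = 1706: l1_idx=6, l2_idx=5
L1[6] = 0; L2[0][5] = 84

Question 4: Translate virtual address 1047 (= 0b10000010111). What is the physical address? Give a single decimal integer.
vaddr = 1047 = 0b10000010111
Split: l1_idx=4, l2_idx=0, offset=23
L1[4] = 2
L2[2][0] = 80
paddr = 80 * 32 + 23 = 2583

Answer: 2583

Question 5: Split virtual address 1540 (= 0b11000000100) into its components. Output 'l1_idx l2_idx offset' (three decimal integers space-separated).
vaddr = 1540 = 0b11000000100
  top 3 bits -> l1_idx = 6
  next 3 bits -> l2_idx = 0
  bottom 5 bits -> offset = 4

Answer: 6 0 4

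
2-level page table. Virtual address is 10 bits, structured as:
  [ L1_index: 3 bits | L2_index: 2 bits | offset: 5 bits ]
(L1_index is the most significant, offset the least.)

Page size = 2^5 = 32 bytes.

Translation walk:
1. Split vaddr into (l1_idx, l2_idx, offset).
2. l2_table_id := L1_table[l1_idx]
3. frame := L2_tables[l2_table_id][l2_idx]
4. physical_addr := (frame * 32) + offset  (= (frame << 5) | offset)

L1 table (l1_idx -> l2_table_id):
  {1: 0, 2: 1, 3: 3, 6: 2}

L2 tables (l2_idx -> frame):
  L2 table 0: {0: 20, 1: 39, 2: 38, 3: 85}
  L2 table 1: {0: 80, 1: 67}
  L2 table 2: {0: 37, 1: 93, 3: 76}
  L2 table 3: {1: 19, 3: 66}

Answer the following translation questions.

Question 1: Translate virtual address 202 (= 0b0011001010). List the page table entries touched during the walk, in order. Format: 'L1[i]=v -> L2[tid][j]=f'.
Answer: L1[1]=0 -> L2[0][2]=38

Derivation:
vaddr = 202 = 0b0011001010
Split: l1_idx=1, l2_idx=2, offset=10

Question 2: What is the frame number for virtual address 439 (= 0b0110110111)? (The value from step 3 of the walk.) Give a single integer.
Answer: 19

Derivation:
vaddr = 439: l1_idx=3, l2_idx=1
L1[3] = 3; L2[3][1] = 19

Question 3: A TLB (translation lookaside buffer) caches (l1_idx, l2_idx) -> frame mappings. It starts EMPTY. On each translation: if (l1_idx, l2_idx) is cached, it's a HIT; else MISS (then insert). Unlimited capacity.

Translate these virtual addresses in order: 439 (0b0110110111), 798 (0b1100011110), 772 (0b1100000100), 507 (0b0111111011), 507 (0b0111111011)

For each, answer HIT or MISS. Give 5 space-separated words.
Answer: MISS MISS HIT MISS HIT

Derivation:
vaddr=439: (3,1) not in TLB -> MISS, insert
vaddr=798: (6,0) not in TLB -> MISS, insert
vaddr=772: (6,0) in TLB -> HIT
vaddr=507: (3,3) not in TLB -> MISS, insert
vaddr=507: (3,3) in TLB -> HIT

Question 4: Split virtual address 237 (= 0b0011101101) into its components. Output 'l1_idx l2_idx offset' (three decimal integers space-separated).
Answer: 1 3 13

Derivation:
vaddr = 237 = 0b0011101101
  top 3 bits -> l1_idx = 1
  next 2 bits -> l2_idx = 3
  bottom 5 bits -> offset = 13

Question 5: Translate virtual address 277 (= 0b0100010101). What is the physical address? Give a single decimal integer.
vaddr = 277 = 0b0100010101
Split: l1_idx=2, l2_idx=0, offset=21
L1[2] = 1
L2[1][0] = 80
paddr = 80 * 32 + 21 = 2581

Answer: 2581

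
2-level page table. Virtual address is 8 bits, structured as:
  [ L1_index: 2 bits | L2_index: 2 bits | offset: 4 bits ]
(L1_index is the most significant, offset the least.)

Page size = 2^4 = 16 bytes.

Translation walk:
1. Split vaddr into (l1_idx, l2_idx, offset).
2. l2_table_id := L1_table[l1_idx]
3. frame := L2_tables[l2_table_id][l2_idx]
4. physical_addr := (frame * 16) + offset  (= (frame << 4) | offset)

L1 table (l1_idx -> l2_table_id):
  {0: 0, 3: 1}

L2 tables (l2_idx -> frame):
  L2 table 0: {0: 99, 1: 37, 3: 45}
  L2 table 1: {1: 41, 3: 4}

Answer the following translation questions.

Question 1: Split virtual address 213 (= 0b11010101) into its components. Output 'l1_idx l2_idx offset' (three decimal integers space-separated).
vaddr = 213 = 0b11010101
  top 2 bits -> l1_idx = 3
  next 2 bits -> l2_idx = 1
  bottom 4 bits -> offset = 5

Answer: 3 1 5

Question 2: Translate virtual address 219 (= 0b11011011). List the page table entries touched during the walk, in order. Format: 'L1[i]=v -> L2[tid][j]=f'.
vaddr = 219 = 0b11011011
Split: l1_idx=3, l2_idx=1, offset=11

Answer: L1[3]=1 -> L2[1][1]=41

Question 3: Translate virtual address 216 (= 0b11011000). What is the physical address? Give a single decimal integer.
Answer: 664

Derivation:
vaddr = 216 = 0b11011000
Split: l1_idx=3, l2_idx=1, offset=8
L1[3] = 1
L2[1][1] = 41
paddr = 41 * 16 + 8 = 664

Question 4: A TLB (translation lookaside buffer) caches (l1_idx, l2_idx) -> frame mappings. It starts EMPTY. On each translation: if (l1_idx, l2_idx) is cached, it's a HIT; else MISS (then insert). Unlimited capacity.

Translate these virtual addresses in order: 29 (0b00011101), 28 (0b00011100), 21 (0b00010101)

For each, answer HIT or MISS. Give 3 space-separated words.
vaddr=29: (0,1) not in TLB -> MISS, insert
vaddr=28: (0,1) in TLB -> HIT
vaddr=21: (0,1) in TLB -> HIT

Answer: MISS HIT HIT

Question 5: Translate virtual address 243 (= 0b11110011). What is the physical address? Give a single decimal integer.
vaddr = 243 = 0b11110011
Split: l1_idx=3, l2_idx=3, offset=3
L1[3] = 1
L2[1][3] = 4
paddr = 4 * 16 + 3 = 67

Answer: 67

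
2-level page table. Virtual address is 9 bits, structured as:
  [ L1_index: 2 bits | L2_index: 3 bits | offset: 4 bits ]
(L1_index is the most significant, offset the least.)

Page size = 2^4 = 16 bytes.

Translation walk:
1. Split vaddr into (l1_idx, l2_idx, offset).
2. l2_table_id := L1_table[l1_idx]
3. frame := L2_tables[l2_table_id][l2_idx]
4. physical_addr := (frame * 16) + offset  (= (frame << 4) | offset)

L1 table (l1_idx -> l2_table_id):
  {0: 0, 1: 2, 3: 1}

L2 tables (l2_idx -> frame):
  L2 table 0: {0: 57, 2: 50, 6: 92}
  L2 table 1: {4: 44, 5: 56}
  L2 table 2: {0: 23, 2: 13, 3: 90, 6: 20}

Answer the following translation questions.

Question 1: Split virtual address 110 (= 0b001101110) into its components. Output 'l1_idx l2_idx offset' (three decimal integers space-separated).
vaddr = 110 = 0b001101110
  top 2 bits -> l1_idx = 0
  next 3 bits -> l2_idx = 6
  bottom 4 bits -> offset = 14

Answer: 0 6 14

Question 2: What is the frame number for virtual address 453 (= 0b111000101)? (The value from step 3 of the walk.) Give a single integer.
vaddr = 453: l1_idx=3, l2_idx=4
L1[3] = 1; L2[1][4] = 44

Answer: 44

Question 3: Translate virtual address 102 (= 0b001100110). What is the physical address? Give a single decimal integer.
vaddr = 102 = 0b001100110
Split: l1_idx=0, l2_idx=6, offset=6
L1[0] = 0
L2[0][6] = 92
paddr = 92 * 16 + 6 = 1478

Answer: 1478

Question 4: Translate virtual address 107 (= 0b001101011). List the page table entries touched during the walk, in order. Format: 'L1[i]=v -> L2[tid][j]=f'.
vaddr = 107 = 0b001101011
Split: l1_idx=0, l2_idx=6, offset=11

Answer: L1[0]=0 -> L2[0][6]=92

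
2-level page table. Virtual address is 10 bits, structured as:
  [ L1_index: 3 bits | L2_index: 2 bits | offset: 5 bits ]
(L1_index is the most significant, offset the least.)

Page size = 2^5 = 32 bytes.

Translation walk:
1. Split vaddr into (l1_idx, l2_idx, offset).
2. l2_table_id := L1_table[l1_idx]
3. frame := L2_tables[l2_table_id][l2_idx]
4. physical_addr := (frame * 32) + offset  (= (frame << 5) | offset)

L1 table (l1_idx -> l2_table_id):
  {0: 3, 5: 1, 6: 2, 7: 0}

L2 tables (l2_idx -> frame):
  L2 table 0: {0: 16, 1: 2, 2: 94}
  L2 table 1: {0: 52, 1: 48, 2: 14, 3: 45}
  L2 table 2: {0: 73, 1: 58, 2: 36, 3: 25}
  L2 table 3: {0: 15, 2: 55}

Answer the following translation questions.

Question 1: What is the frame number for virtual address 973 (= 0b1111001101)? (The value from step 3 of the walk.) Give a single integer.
vaddr = 973: l1_idx=7, l2_idx=2
L1[7] = 0; L2[0][2] = 94

Answer: 94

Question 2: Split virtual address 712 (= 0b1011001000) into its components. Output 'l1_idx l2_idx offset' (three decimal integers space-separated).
Answer: 5 2 8

Derivation:
vaddr = 712 = 0b1011001000
  top 3 bits -> l1_idx = 5
  next 2 bits -> l2_idx = 2
  bottom 5 bits -> offset = 8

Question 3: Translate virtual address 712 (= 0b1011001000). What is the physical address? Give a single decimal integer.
Answer: 456

Derivation:
vaddr = 712 = 0b1011001000
Split: l1_idx=5, l2_idx=2, offset=8
L1[5] = 1
L2[1][2] = 14
paddr = 14 * 32 + 8 = 456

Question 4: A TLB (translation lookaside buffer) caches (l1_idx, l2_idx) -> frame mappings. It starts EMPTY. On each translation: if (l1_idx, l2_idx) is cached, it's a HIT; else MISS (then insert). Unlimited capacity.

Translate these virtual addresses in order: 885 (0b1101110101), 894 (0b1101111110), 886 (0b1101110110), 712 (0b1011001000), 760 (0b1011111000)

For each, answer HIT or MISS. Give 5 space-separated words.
vaddr=885: (6,3) not in TLB -> MISS, insert
vaddr=894: (6,3) in TLB -> HIT
vaddr=886: (6,3) in TLB -> HIT
vaddr=712: (5,2) not in TLB -> MISS, insert
vaddr=760: (5,3) not in TLB -> MISS, insert

Answer: MISS HIT HIT MISS MISS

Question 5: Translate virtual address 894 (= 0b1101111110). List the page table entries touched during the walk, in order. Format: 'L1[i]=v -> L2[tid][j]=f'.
vaddr = 894 = 0b1101111110
Split: l1_idx=6, l2_idx=3, offset=30

Answer: L1[6]=2 -> L2[2][3]=25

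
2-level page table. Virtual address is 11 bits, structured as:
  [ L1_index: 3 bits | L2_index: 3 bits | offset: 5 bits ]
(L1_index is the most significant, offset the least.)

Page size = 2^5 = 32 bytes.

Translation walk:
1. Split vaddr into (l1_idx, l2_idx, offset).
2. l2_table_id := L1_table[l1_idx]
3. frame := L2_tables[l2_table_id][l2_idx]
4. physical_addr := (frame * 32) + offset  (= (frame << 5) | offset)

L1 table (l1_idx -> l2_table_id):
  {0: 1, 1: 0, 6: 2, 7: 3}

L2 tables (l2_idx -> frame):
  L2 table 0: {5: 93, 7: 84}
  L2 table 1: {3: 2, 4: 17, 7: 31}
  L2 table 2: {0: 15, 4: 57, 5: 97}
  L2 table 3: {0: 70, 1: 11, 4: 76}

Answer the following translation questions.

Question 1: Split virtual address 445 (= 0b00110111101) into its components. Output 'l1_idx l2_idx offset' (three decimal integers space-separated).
vaddr = 445 = 0b00110111101
  top 3 bits -> l1_idx = 1
  next 3 bits -> l2_idx = 5
  bottom 5 bits -> offset = 29

Answer: 1 5 29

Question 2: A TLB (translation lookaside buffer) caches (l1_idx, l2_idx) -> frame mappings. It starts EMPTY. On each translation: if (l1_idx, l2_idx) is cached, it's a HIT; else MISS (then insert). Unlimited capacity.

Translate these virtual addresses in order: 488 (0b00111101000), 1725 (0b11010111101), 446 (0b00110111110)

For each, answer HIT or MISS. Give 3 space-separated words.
vaddr=488: (1,7) not in TLB -> MISS, insert
vaddr=1725: (6,5) not in TLB -> MISS, insert
vaddr=446: (1,5) not in TLB -> MISS, insert

Answer: MISS MISS MISS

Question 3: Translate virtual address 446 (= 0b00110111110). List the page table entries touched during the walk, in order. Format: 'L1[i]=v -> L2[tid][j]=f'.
vaddr = 446 = 0b00110111110
Split: l1_idx=1, l2_idx=5, offset=30

Answer: L1[1]=0 -> L2[0][5]=93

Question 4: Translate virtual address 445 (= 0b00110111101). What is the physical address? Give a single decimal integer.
vaddr = 445 = 0b00110111101
Split: l1_idx=1, l2_idx=5, offset=29
L1[1] = 0
L2[0][5] = 93
paddr = 93 * 32 + 29 = 3005

Answer: 3005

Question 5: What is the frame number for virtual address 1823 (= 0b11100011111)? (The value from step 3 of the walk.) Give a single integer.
vaddr = 1823: l1_idx=7, l2_idx=0
L1[7] = 3; L2[3][0] = 70

Answer: 70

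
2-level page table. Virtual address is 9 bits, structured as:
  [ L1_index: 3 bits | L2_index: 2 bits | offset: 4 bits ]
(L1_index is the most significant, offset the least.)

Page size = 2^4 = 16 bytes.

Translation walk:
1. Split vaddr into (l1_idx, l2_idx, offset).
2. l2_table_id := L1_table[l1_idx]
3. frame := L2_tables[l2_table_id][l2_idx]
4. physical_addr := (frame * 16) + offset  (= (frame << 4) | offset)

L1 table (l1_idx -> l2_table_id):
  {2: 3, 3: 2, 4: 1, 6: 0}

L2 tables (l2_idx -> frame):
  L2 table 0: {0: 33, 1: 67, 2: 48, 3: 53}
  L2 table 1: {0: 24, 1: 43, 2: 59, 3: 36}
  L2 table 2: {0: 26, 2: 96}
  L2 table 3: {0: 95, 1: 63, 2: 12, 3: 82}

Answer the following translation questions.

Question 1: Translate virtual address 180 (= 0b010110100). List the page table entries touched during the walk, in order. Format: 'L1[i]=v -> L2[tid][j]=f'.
vaddr = 180 = 0b010110100
Split: l1_idx=2, l2_idx=3, offset=4

Answer: L1[2]=3 -> L2[3][3]=82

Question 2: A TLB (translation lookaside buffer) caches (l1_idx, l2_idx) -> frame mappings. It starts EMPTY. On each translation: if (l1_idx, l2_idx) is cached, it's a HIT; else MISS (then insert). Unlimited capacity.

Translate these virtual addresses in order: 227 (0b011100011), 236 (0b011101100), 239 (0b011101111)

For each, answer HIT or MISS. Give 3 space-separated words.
vaddr=227: (3,2) not in TLB -> MISS, insert
vaddr=236: (3,2) in TLB -> HIT
vaddr=239: (3,2) in TLB -> HIT

Answer: MISS HIT HIT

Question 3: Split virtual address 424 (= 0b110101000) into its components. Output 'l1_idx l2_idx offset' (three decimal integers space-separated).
vaddr = 424 = 0b110101000
  top 3 bits -> l1_idx = 6
  next 2 bits -> l2_idx = 2
  bottom 4 bits -> offset = 8

Answer: 6 2 8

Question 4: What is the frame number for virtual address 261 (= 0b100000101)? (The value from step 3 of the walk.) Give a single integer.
Answer: 24

Derivation:
vaddr = 261: l1_idx=4, l2_idx=0
L1[4] = 1; L2[1][0] = 24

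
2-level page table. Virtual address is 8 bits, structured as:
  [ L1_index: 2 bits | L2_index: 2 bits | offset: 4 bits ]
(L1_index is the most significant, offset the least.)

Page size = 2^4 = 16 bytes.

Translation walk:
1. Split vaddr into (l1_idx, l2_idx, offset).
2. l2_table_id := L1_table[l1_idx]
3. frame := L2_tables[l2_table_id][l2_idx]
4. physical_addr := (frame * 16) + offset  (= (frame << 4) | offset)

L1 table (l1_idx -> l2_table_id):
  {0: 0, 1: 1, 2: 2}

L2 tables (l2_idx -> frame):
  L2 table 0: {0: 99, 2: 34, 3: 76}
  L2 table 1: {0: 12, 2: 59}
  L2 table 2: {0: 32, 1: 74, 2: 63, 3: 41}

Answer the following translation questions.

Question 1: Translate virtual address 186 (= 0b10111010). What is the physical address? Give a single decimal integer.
Answer: 666

Derivation:
vaddr = 186 = 0b10111010
Split: l1_idx=2, l2_idx=3, offset=10
L1[2] = 2
L2[2][3] = 41
paddr = 41 * 16 + 10 = 666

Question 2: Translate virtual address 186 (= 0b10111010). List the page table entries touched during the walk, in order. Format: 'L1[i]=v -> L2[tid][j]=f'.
vaddr = 186 = 0b10111010
Split: l1_idx=2, l2_idx=3, offset=10

Answer: L1[2]=2 -> L2[2][3]=41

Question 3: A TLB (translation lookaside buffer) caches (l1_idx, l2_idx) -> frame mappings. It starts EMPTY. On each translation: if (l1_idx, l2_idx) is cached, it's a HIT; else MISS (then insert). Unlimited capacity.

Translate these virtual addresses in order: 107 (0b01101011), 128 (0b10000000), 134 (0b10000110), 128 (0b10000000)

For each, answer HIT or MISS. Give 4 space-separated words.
Answer: MISS MISS HIT HIT

Derivation:
vaddr=107: (1,2) not in TLB -> MISS, insert
vaddr=128: (2,0) not in TLB -> MISS, insert
vaddr=134: (2,0) in TLB -> HIT
vaddr=128: (2,0) in TLB -> HIT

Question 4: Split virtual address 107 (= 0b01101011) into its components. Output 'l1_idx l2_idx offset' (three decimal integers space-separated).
vaddr = 107 = 0b01101011
  top 2 bits -> l1_idx = 1
  next 2 bits -> l2_idx = 2
  bottom 4 bits -> offset = 11

Answer: 1 2 11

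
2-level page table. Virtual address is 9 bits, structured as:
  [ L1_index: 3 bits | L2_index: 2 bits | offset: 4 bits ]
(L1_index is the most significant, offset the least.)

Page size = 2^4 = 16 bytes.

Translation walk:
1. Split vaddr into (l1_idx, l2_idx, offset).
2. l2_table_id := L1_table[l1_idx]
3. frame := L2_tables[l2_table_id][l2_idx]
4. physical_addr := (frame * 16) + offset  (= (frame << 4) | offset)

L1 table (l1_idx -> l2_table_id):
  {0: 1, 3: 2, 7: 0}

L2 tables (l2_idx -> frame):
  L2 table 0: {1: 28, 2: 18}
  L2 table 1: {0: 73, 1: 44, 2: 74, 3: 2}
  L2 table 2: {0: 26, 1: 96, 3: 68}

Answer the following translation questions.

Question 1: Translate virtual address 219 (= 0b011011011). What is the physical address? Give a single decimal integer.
Answer: 1547

Derivation:
vaddr = 219 = 0b011011011
Split: l1_idx=3, l2_idx=1, offset=11
L1[3] = 2
L2[2][1] = 96
paddr = 96 * 16 + 11 = 1547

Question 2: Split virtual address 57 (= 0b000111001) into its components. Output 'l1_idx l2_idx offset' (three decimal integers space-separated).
vaddr = 57 = 0b000111001
  top 3 bits -> l1_idx = 0
  next 2 bits -> l2_idx = 3
  bottom 4 bits -> offset = 9

Answer: 0 3 9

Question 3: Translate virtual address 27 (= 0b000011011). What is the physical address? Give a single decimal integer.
Answer: 715

Derivation:
vaddr = 27 = 0b000011011
Split: l1_idx=0, l2_idx=1, offset=11
L1[0] = 1
L2[1][1] = 44
paddr = 44 * 16 + 11 = 715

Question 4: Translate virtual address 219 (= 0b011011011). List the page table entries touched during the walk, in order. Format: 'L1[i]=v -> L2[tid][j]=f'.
Answer: L1[3]=2 -> L2[2][1]=96

Derivation:
vaddr = 219 = 0b011011011
Split: l1_idx=3, l2_idx=1, offset=11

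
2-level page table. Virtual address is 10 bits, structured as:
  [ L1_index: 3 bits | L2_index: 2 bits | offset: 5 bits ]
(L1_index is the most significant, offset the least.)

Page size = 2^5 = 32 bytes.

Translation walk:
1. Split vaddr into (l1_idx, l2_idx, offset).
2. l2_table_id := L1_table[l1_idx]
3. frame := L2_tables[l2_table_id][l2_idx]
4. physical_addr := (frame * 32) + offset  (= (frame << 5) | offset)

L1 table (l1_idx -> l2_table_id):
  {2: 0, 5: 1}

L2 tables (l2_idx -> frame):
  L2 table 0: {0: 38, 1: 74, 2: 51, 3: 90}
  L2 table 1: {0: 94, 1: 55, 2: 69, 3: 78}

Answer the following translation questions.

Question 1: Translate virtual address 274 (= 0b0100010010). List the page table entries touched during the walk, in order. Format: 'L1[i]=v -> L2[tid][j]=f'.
Answer: L1[2]=0 -> L2[0][0]=38

Derivation:
vaddr = 274 = 0b0100010010
Split: l1_idx=2, l2_idx=0, offset=18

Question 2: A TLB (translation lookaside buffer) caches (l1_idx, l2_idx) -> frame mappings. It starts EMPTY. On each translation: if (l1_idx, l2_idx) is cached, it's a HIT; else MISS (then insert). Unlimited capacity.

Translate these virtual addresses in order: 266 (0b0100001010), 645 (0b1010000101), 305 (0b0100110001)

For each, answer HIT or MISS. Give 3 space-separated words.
Answer: MISS MISS MISS

Derivation:
vaddr=266: (2,0) not in TLB -> MISS, insert
vaddr=645: (5,0) not in TLB -> MISS, insert
vaddr=305: (2,1) not in TLB -> MISS, insert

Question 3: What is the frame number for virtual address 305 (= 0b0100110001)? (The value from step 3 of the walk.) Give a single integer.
vaddr = 305: l1_idx=2, l2_idx=1
L1[2] = 0; L2[0][1] = 74

Answer: 74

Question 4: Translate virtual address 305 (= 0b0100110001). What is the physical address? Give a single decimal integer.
vaddr = 305 = 0b0100110001
Split: l1_idx=2, l2_idx=1, offset=17
L1[2] = 0
L2[0][1] = 74
paddr = 74 * 32 + 17 = 2385

Answer: 2385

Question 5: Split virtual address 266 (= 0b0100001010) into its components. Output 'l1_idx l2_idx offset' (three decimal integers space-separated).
vaddr = 266 = 0b0100001010
  top 3 bits -> l1_idx = 2
  next 2 bits -> l2_idx = 0
  bottom 5 bits -> offset = 10

Answer: 2 0 10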